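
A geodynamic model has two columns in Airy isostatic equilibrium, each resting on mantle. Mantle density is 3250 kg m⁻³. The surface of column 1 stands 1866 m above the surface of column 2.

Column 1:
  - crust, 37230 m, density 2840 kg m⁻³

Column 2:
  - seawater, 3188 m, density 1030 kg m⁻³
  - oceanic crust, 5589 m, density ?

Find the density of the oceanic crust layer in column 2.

Take the compensation level at the base of the deeper column (depth z_c below the surface of column 1) and equate Σ ρ_i t_i down to z_c; mantle fills any gap and the z_c terms cancel.
Column 1: 37230×2840 + (z_c − 37230)×3250
Column 2: 1866×0 + 3188×1030 + 5589×ρ + (z_c − 1866 − 8777)×3250
The z_c×3250 term appears on both sides and cancels. Collect the known terms of each column as K = Σ(ρt)_known − 3250 × (depth of known layers): K_1 = 105733200 − 3250×37230 = −15264300; K_2 = 3283640 − 3250×(1866 + 8777) = −31306110.
Balance: K_1 = K_2 + 5589×ρ, so ρ = (K_1 − K_2)/5589 = 16041800/5589 = 2870 kg m⁻³.

2870 kg m⁻³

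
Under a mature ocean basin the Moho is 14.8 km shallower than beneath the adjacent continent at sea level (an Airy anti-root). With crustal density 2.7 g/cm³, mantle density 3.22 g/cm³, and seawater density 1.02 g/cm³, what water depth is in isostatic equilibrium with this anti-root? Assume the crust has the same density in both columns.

4.58 km

Replacing a thickness d of crust by seawater at the top must be balanced by replacing crust with mantle at the base: d (ρ_c − ρ_w) = a (ρ_m − ρ_c).
d = a (ρ_m − ρ_c)/(ρ_c − ρ_w) = 14.8 km × 0.52/1.68 = 4.58 km.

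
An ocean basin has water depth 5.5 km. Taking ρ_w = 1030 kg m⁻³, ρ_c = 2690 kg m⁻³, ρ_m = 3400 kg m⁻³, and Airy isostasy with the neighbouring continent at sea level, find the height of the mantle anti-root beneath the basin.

Equating mass per unit area of the two columns: replacing crust with seawater at the top is compensated by replacing crust with mantle at the base: d (ρ_c − ρ_w) = a (ρ_m − ρ_c).
a = d (ρ_c − ρ_w)/(ρ_m − ρ_c) = 5.5 km × 1660/710 = 12.9 km.

12.9 km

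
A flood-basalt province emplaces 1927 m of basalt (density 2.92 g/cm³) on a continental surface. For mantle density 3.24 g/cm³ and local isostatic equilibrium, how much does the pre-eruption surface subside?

Subaerial loading: s = t ρ_load / ρ_m.
s = 1927 m × 2.92/3.24 = 1740 m.

1740 m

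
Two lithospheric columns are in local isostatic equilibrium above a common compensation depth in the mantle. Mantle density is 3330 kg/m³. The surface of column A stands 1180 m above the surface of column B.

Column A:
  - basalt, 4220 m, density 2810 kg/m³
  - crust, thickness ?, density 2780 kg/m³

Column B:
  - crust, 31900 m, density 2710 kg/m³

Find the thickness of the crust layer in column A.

39100 m

Take the compensation level at the base of the deeper column (depth z_c below the surface of column A) and equate Σ ρ_i t_i down to z_c; mantle fills any gap and the z_c terms cancel.
Column A: 4220×2810 + x×2780 + (z_c − 4220 − x)×3330
Column B: 1180×0 + 31900×2710 + (z_c − 1180 − 31900)×3330
The z_c×3330 term appears on both sides and cancels. Collect the known terms of each column as K = Σ(ρt)_known − 3330 × (depth of known layers): K_A = 11858200 − 3330×4220 = −2194400; K_B = 86449000 − 3330×(1180 + 31900) = −23707400.
Balance: K_A − x×(3330 − 2780) = K_B, so x = (K_A − K_B)/(3330 − 2780) = 21513000/550 = 39100 m.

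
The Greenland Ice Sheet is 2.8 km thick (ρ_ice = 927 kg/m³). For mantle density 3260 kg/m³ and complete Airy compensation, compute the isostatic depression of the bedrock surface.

0.796 km

Equating mass per unit area of the two columns: the ice load ρ_ice t is balanced by mantle displaced below, ρ_m s.
s = t ρ_ice / ρ_m = 2.8 km × 927/3260 = 0.796 km.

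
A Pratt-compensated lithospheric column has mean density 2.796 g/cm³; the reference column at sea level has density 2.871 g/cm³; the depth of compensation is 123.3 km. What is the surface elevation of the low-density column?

ρ_ref D = ρ (D + h) → h = D (ρ_ref − ρ)/ρ.
h = 123.3 km × (2.871 − 2.796)/2.796 = 3.31 km.

3.31 km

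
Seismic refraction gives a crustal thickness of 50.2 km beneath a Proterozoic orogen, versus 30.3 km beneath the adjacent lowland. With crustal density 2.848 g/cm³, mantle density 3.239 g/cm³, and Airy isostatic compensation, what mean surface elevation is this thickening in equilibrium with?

Excess crust Δ = 50.2 km − 30.3 km = 19.9 km, split between elevation h and root r with h + r = Δ.
Airy balance ρ_c h = (ρ_m − ρ_c) r gives r = h ρ_c/(ρ_m − ρ_c), so h (1 + ρ_c/(ρ_m − ρ_c)) = Δ, i.e. h = Δ (ρ_m − ρ_c)/ρ_m.
h = 19.9 km × 0.391/3.239 = 2.4 km.

2.4 km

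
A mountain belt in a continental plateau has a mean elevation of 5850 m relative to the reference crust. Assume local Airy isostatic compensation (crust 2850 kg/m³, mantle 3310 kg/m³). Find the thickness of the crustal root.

In Airy isostatic equilibrium: the weight of the topography is balanced by the buoyancy of the root, ρ_c h = (ρ_m − ρ_c) r.
r = h · ρ_c / (ρ_m − ρ_c) = 5850 m × 2850 / (3310 − 2850) = 36200 m.

36200 m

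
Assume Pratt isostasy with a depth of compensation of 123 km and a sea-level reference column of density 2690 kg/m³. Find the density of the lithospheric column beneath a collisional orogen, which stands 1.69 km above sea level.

2650 kg/m³

Pratt balance: ρ_ref D = ρ (D + h).
ρ = ρ_ref D/(D + h) = 2690 × 123 km/(123 km + 1.69 km) = 2650 kg/m³.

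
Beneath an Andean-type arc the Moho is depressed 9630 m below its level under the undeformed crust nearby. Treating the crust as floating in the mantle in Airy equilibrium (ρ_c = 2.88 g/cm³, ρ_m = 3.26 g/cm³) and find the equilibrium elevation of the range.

By Archimedes' principle applied to the lithosphere: ρ_c h = (ρ_m − ρ_c) r.
h = r (ρ_m − ρ_c) / ρ_c = 9630 m × (3.26 − 2.88) / 2.88 = 1270 m.

1270 m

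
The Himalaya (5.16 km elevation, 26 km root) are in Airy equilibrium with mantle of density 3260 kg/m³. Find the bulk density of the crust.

ρ_c h = (ρ_m − ρ_c) r → ρ_c (h + r) = ρ_m r → ρ_c = ρ_m r / (h + r).
ρ_c = 3260 × 26 km / (5.16 km + 26 km) = 2720 kg/m³.

2720 kg/m³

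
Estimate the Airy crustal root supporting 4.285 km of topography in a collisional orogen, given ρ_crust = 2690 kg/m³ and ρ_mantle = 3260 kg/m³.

20.2 km

Balancing pressure at the compensation depth: the weight of the topography is balanced by the buoyancy of the root, ρ_c h = (ρ_m − ρ_c) r.
r = h · ρ_c / (ρ_m − ρ_c) = 4.285 km × 2690 / (3260 − 2690) = 20.2 km.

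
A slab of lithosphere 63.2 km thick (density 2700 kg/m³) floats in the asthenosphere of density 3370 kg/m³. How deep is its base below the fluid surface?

50.6 km

Draft d = t ρ_obj/ρ_fluid = 63.2 km × 2700/3370 = 50.6 km.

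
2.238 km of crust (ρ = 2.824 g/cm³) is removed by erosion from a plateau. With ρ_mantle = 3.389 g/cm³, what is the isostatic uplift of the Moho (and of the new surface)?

Unloading: uplift u = e ρ_c/ρ_m = 2.238 km × 2.824/3.389 = 1.86 km.

1.86 km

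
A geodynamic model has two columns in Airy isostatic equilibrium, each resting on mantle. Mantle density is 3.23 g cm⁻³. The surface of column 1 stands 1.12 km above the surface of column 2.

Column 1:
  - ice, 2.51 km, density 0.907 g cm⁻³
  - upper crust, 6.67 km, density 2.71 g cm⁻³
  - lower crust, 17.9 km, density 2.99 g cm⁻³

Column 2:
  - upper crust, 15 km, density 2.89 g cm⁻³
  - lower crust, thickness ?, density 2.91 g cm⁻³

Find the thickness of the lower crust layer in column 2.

Take the compensation level at the base of the deeper column (depth z_c below the surface of column 1) and equate Σ ρ_i t_i down to z_c; mantle fills any gap and the z_c terms cancel.
Column 1: 2.51×0.907 + 6.67×2.71 + 17.9×2.99 + (z_c − 27.08)×3.23
Column 2: 1.12×0 + 15×2.89 + x×2.91 + (z_c − 1.12 − 15 − x)×3.23
The z_c×3.23 term appears on both sides and cancels. Collect the known terms of each column as K = Σ(ρt)_known − 3.23 × (depth of known layers): K_1 = 73.87327 − 3.23×27.08 = −13.59513; K_2 = 43.35 − 3.23×(1.12 + 15) = −8.7176.
Balance: K_1 = K_2 − x×(3.23 − 2.91), so x = (K_2 − K_1)/(3.23 − 2.91) = 4.87753/0.32 = 15.2 km.

15.2 km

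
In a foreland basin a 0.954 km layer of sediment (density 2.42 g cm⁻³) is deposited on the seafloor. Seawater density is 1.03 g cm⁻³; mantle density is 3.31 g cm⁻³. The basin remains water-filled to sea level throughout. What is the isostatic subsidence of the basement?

Submarine loading: the sediment displaces seawater, and the subsidence is in turn flooded, so s (ρ_m − ρ_w) = t (ρ_sed − ρ_w).
s = 0.954 km × (2.42 − 1.03) / (3.31 − 1.03) = 0.582 km.

0.582 km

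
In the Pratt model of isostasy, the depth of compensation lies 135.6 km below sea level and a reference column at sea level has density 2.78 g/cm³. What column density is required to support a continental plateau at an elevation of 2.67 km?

2.73 g/cm³

Pratt balance: ρ_ref D = ρ (D + h).
ρ = ρ_ref D/(D + h) = 2.78 × 135.6 km/(135.6 km + 2.67 km) = 2.73 g/cm³.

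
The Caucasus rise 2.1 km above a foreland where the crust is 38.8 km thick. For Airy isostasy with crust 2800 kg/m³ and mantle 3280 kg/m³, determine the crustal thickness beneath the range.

Root depth r = h ρ_c / (ρ_m − ρ_c) = 2.1 km × 2800 / 480 = 12.25 km.
Total thickness = T + h + r = 38.8 km + 2.1 km + 12.25 km = 53.1 km.

53.1 km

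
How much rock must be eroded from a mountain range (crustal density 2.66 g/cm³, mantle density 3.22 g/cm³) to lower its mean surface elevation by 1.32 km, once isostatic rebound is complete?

7.59 km

Net drop Δ = e − u = e − e ρ_c/ρ_m = e (ρ_m − ρ_c)/ρ_m.
e = Δ ρ_m/(ρ_m − ρ_c) = 1.32 km × 3.22/0.56 = 7.59 km.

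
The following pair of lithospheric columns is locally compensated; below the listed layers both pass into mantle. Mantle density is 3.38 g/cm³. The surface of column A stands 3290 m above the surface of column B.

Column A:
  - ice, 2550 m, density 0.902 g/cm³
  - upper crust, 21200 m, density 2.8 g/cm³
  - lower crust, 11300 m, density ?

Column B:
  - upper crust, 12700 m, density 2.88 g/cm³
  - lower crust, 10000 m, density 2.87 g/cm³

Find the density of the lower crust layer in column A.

Take the compensation level at the base of the deeper column (depth z_c below the surface of column A) and equate Σ ρ_i t_i down to z_c; mantle fills any gap and the z_c terms cancel.
Column A: 2550×0.902 + 21200×2.8 + 11300×ρ + (z_c − 35050)×3.38
Column B: 3290×0 + 12700×2.88 + 10000×2.87 + (z_c − 3290 − 22700)×3.38
The z_c×3.38 term appears on both sides and cancels. Collect the known terms of each column as K = Σ(ρt)_known − 3.38 × (depth of known layers): K_A = 61660.1 − 3.38×35050 = −56808.9; K_B = 65276 − 3.38×(3290 + 22700) = −22570.2.
Balance: K_A + 11300×ρ = K_B, so ρ = (K_B − K_A)/11300 = 34238.7/11300 = 3.03 g/cm³.

3.03 g/cm³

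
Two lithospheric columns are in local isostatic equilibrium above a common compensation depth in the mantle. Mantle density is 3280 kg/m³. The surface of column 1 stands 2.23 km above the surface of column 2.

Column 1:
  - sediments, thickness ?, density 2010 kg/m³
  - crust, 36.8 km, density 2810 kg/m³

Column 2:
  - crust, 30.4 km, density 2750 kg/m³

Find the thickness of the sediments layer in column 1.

Take the compensation level at the base of the deeper column (depth z_c below the surface of column 1) and equate Σ ρ_i t_i down to z_c; mantle fills any gap and the z_c terms cancel.
Column 1: x×2010 + 36.8×2810 + (z_c − 36.8 − x)×3280
Column 2: 2.23×0 + 30.4×2750 + (z_c − 2.23 − 30.4)×3280
The z_c×3280 term appears on both sides and cancels. Collect the known terms of each column as K = Σ(ρt)_known − 3280 × (depth of known layers): K_1 = 103408 − 3280×36.8 = −17296; K_2 = 83600 − 3280×(2.23 + 30.4) = −23426.4.
Balance: K_1 − x×(3280 − 2010) = K_2, so x = (K_1 − K_2)/(3280 − 2010) = 6130.4/1270 = 4.83 km.

4.83 km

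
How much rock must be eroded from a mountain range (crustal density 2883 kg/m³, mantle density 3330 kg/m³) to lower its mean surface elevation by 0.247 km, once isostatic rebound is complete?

1.84 km

Net drop Δ = e − u = e − e ρ_c/ρ_m = e (ρ_m − ρ_c)/ρ_m.
e = Δ ρ_m/(ρ_m − ρ_c) = 0.247 km × 3330/447 = 1.84 km.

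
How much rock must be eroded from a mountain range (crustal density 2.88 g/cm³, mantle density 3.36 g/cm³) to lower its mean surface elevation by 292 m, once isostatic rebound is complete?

2040 m

Net drop Δ = e − u = e − e ρ_c/ρ_m = e (ρ_m − ρ_c)/ρ_m.
e = Δ ρ_m/(ρ_m − ρ_c) = 292 m × 3.36/0.48 = 2040 m.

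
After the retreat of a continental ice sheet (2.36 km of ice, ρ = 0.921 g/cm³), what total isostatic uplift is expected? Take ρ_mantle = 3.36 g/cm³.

Removing the load lets mantle flow back in; uplift u satisfies ρ_ice t = ρ_m u.
u = t ρ_ice/ρ_m = 2.36 km × 0.921/3.36 = 0.647 km.

0.647 km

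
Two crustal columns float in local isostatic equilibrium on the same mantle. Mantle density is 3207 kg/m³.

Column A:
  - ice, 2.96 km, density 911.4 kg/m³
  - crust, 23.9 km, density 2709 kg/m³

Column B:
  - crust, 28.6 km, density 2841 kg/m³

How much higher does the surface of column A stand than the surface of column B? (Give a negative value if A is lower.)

For any compensation level in the mantle, the mantle terms cancel and isostasy reduces to e = (Σt_A − Σt_B) − (Σ(ρt)_A − Σ(ρt)_B) / ρ_m.
Σt_A = 26.86 km; Σt_B = 28.6 km; Σ(ρt)_A = 67442.844; Σ(ρt)_B = 81252.6 (in km·kg/m³).
e = (26.86 − 28.6) − (67442.844 − 81252.6) / 3207 = 2.57 km.

2.57 km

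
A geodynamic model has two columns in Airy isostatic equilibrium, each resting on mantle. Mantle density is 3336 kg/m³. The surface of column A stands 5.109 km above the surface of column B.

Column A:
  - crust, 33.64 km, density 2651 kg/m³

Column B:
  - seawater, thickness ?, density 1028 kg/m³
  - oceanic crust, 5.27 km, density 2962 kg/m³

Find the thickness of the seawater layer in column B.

1.75 km

Take the compensation level at the base of the deeper column (depth z_c below the surface of column A) and equate Σ ρ_i t_i down to z_c; mantle fills any gap and the z_c terms cancel.
Column A: 33.64×2651 + (z_c − 33.64)×3336
Column B: 5.109×0 + x×1028 + 5.27×2962 + (z_c − 5.109 − 5.27 − x)×3336
The z_c×3336 term appears on both sides and cancels. Collect the known terms of each column as K = Σ(ρt)_known − 3336 × (depth of known layers): K_A = 89179.64 − 3336×33.64 = −23043.4; K_B = 15609.74 − 3336×(5.109 + 5.27) = −19014.604.
Balance: K_A = K_B − x×(3336 − 1028), so x = (K_B − K_A)/(3336 − 1028) = 4028.8/2308 = 1.75 km.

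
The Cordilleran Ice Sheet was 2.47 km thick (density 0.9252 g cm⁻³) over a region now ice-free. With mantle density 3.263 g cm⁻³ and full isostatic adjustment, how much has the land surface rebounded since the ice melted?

Removing the load lets mantle flow back in; uplift u satisfies ρ_ice t = ρ_m u.
u = t ρ_ice/ρ_m = 2.47 km × 0.9252/3.263 = 0.7 km.

0.7 km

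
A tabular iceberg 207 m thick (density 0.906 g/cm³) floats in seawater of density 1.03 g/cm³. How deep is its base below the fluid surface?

182 m

Draft d = t ρ_obj/ρ_fluid = 207 m × 0.906/1.03 = 182 m.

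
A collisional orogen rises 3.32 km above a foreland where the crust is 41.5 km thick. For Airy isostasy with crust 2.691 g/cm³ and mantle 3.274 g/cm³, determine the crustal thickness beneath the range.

60.1 km

Root depth r = h ρ_c / (ρ_m − ρ_c) = 3.32 km × 2.691 / 0.583 = 15.32 km.
Total thickness = T + h + r = 41.5 km + 3.32 km + 15.32 km = 60.1 km.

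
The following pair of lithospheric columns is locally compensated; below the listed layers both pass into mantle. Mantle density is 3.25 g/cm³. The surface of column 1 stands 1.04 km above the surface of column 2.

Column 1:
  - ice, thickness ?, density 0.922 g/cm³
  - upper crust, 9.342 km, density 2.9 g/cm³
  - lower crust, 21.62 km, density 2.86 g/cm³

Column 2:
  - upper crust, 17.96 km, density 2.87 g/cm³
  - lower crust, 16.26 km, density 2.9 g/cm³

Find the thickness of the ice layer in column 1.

1.8 km

Take the compensation level at the base of the deeper column (depth z_c below the surface of column 1) and equate Σ ρ_i t_i down to z_c; mantle fills any gap and the z_c terms cancel.
Column 1: x×0.922 + 9.342×2.9 + 21.62×2.86 + (z_c − 30.962 − x)×3.25
Column 2: 1.04×0 + 17.96×2.87 + 16.26×2.9 + (z_c − 1.04 − 34.22)×3.25
The z_c×3.25 term appears on both sides and cancels. Collect the known terms of each column as K = Σ(ρt)_known − 3.25 × (depth of known layers): K_1 = 88.925 − 3.25×30.962 = −11.7015; K_2 = 98.6992 − 3.25×(1.04 + 34.22) = −15.8958.
Balance: K_1 − x×(3.25 − 0.922) = K_2, so x = (K_1 − K_2)/(3.25 − 0.922) = 4.1943/2.328 = 1.8 km.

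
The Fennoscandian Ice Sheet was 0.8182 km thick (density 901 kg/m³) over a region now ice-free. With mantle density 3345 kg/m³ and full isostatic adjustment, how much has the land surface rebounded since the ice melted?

Removing the load lets mantle flow back in; uplift u satisfies ρ_ice t = ρ_m u.
u = t ρ_ice/ρ_m = 0.8182 km × 901/3345 = 0.22 km.

0.22 km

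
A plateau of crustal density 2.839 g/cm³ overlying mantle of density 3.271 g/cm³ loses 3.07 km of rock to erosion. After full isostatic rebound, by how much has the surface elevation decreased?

0.405 km

Rebound u = e ρ_c/ρ_m = 3.07 km × 2.839/3.271 = 2.665 km.
Net surface drop = e − u = 3.07 km − 2.665 km = e (ρ_m − ρ_c)/ρ_m = 0.405 km.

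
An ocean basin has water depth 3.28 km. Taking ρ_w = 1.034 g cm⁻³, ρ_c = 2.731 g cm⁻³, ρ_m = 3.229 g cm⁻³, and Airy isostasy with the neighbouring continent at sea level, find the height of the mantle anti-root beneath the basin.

11.2 km

Isostatic balance requires: replacing crust with seawater at the top is compensated by replacing crust with mantle at the base: d (ρ_c − ρ_w) = a (ρ_m − ρ_c).
a = d (ρ_c − ρ_w)/(ρ_m − ρ_c) = 3.28 km × 1.697/0.498 = 11.2 km.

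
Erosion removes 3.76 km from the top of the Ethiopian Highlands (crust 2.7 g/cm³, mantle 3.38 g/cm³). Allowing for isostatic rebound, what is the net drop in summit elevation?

Rebound u = e ρ_c/ρ_m = 3.76 km × 2.7/3.38 = 3.004 km.
Net surface drop = e − u = 3.76 km − 3.004 km = e (ρ_m − ρ_c)/ρ_m = 0.756 km.

0.756 km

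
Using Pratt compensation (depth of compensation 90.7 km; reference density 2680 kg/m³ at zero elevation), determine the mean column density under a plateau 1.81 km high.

2630 kg/m³

Pratt balance: ρ_ref D = ρ (D + h).
ρ = ρ_ref D/(D + h) = 2680 × 90.7 km/(90.7 km + 1.81 km) = 2630 kg/m³.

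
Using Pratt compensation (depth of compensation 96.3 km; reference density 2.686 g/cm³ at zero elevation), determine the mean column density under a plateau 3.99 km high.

2.58 g/cm³

Pratt balance: ρ_ref D = ρ (D + h).
ρ = ρ_ref D/(D + h) = 2.686 × 96.3 km/(96.3 km + 3.99 km) = 2.58 g/cm³.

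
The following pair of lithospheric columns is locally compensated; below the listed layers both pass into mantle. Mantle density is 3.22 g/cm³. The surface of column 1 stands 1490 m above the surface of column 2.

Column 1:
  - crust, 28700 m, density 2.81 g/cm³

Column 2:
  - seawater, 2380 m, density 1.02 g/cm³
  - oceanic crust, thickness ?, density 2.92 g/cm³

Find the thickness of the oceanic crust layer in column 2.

5780 m

Take the compensation level at the base of the deeper column (depth z_c below the surface of column 1) and equate Σ ρ_i t_i down to z_c; mantle fills any gap and the z_c terms cancel.
Column 1: 28700×2.81 + (z_c − 28700)×3.22
Column 2: 1490×0 + 2380×1.02 + x×2.92 + (z_c − 1490 − 2380 − x)×3.22
The z_c×3.22 term appears on both sides and cancels. Collect the known terms of each column as K = Σ(ρt)_known − 3.22 × (depth of known layers): K_1 = 80647 − 3.22×28700 = −11767; K_2 = 2427.6 − 3.22×(1490 + 2380) = −10033.8.
Balance: K_1 = K_2 − x×(3.22 − 2.92), so x = (K_2 − K_1)/(3.22 − 2.92) = 1733.2/0.3 = 5780 m.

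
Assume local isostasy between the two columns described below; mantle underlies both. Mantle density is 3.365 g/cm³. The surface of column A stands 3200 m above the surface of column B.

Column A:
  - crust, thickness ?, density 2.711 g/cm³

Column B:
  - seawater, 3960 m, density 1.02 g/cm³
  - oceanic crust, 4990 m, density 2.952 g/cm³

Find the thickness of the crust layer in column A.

Take the compensation level at the base of the deeper column (depth z_c below the surface of column A) and equate Σ ρ_i t_i down to z_c; mantle fills any gap and the z_c terms cancel.
Column A: x×2.711 + (z_c − 0 − x)×3.365
Column B: 3200×0 + 3960×1.02 + 4990×2.952 + (z_c − 3200 − 8950)×3.365
The z_c×3.365 term appears on both sides and cancels. Collect the known terms of each column as K = Σ(ρt)_known − 3.365 × (depth of known layers): K_A = 0 − 3.365×0 = 0; K_B = 18769.68 − 3.365×(3200 + 8950) = −22115.07.
Balance: K_A − x×(3.365 − 2.711) = K_B, so x = (K_A − K_B)/(3.365 − 2.711) = 22115.1/0.654 = 33800 m.

33800 m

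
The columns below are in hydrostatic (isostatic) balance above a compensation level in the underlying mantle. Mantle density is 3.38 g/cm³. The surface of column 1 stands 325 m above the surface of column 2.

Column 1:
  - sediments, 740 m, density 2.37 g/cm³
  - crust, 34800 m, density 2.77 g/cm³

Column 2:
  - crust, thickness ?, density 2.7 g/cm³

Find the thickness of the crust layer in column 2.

30700 m

Take the compensation level at the base of the deeper column (depth z_c below the surface of column 1) and equate Σ ρ_i t_i down to z_c; mantle fills any gap and the z_c terms cancel.
Column 1: 740×2.37 + 34800×2.77 + (z_c − 35540)×3.38
Column 2: 325×0 + x×2.7 + (z_c − 325 − 0 − x)×3.38
The z_c×3.38 term appears on both sides and cancels. Collect the known terms of each column as K = Σ(ρt)_known − 3.38 × (depth of known layers): K_1 = 98149.8 − 3.38×35540 = −21975.4; K_2 = 0 − 3.38×(325 + 0) = −1098.5.
Balance: K_1 = K_2 − x×(3.38 − 2.7), so x = (K_2 − K_1)/(3.38 − 2.7) = 20876.9/0.68 = 30700 m.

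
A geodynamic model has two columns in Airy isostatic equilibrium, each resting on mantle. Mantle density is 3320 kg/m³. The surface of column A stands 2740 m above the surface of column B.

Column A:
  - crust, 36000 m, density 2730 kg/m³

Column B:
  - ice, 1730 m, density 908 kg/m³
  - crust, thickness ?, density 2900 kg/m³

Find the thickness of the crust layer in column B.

Take the compensation level at the base of the deeper column (depth z_c below the surface of column A) and equate Σ ρ_i t_i down to z_c; mantle fills any gap and the z_c terms cancel.
Column A: 36000×2730 + (z_c − 36000)×3320
Column B: 2740×0 + 1730×908 + x×2900 + (z_c − 2740 − 1730 − x)×3320
The z_c×3320 term appears on both sides and cancels. Collect the known terms of each column as K = Σ(ρt)_known − 3320 × (depth of known layers): K_A = 98280000 − 3320×36000 = −21240000; K_B = 1570840 − 3320×(2740 + 1730) = −13269560.
Balance: K_A = K_B − x×(3320 − 2900), so x = (K_B − K_A)/(3320 − 2900) = 7970440/420 = 19000 m.

19000 m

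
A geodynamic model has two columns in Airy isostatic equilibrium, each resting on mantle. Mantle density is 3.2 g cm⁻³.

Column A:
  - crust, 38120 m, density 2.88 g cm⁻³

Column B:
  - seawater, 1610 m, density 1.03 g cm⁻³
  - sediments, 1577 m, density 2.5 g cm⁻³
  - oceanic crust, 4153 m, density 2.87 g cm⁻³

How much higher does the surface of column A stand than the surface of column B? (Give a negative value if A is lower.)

For any compensation level in the mantle, the mantle terms cancel and isostasy reduces to e = (Σt_A − Σt_B) − (Σ(ρt)_A − Σ(ρt)_B) / ρ_m.
Σt_A = 38120 m; Σt_B = 7340 m; Σ(ρt)_A = 109785.6; Σ(ρt)_B = 17519.91 (in m·g cm⁻³).
e = (38120 − 7340) − (109785.6 − 17519.91) / 3.2 = 1950 m.

1950 m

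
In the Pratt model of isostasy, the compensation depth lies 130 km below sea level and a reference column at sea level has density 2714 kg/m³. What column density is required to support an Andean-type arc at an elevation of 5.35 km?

2610 kg/m³

Pratt balance: ρ_ref D = ρ (D + h).
ρ = ρ_ref D/(D + h) = 2714 × 130 km/(130 km + 5.35 km) = 2610 kg/m³.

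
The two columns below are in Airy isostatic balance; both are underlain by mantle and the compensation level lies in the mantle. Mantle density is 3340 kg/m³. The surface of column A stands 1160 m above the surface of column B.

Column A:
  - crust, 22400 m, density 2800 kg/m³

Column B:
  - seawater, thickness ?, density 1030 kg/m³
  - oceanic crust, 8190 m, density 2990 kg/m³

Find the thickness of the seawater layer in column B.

2320 m

Take the compensation level at the base of the deeper column (depth z_c below the surface of column A) and equate Σ ρ_i t_i down to z_c; mantle fills any gap and the z_c terms cancel.
Column A: 22400×2800 + (z_c − 22400)×3340
Column B: 1160×0 + x×1030 + 8190×2990 + (z_c − 1160 − 8190 − x)×3340
The z_c×3340 term appears on both sides and cancels. Collect the known terms of each column as K = Σ(ρt)_known − 3340 × (depth of known layers): K_A = 62720000 − 3340×22400 = −12096000; K_B = 24488100 − 3340×(1160 + 8190) = −6740900.
Balance: K_A = K_B − x×(3340 − 1030), so x = (K_B − K_A)/(3340 − 1030) = 5355100/2310 = 2320 m.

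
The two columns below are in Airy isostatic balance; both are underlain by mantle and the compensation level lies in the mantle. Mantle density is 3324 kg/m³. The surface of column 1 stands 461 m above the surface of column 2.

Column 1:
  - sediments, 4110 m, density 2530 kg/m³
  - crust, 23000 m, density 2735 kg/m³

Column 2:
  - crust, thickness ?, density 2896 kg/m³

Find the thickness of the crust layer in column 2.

Take the compensation level at the base of the deeper column (depth z_c below the surface of column 1) and equate Σ ρ_i t_i down to z_c; mantle fills any gap and the z_c terms cancel.
Column 1: 4110×2530 + 23000×2735 + (z_c − 27110)×3324
Column 2: 461×0 + x×2896 + (z_c − 461 − 0 − x)×3324
The z_c×3324 term appears on both sides and cancels. Collect the known terms of each column as K = Σ(ρt)_known − 3324 × (depth of known layers): K_1 = 73303300 − 3324×27110 = −16810340; K_2 = 0 − 3324×(461 + 0) = −1532364.
Balance: K_1 = K_2 − x×(3324 − 2896), so x = (K_2 − K_1)/(3324 − 2896) = 15278000/428 = 35700 m.

35700 m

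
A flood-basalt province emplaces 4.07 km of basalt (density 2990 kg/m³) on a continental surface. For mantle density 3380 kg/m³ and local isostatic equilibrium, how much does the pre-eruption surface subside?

Subaerial loading: s = t ρ_load / ρ_m.
s = 4.07 km × 2990/3380 = 3.6 km.

3.6 km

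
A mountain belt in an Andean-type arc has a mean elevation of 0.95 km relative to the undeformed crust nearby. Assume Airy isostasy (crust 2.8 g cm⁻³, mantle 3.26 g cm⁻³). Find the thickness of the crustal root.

For local isostatic compensation: the weight of the topography is balanced by the buoyancy of the root, ρ_c h = (ρ_m − ρ_c) r.
r = h · ρ_c / (ρ_m − ρ_c) = 0.95 km × 2.8 / (3.26 − 2.8) = 5.78 km.

5.78 km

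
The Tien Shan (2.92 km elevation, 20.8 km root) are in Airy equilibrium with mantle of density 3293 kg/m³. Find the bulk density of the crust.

2890 kg/m³

ρ_c h = (ρ_m − ρ_c) r → ρ_c (h + r) = ρ_m r → ρ_c = ρ_m r / (h + r).
ρ_c = 3293 × 20.8 km / (2.92 km + 20.8 km) = 2890 kg/m³.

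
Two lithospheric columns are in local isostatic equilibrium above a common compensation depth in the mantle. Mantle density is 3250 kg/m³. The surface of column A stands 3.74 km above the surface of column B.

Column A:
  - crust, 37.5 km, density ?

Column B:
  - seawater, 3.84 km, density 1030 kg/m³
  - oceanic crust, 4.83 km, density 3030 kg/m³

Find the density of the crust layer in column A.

Take the compensation level at the base of the deeper column (depth z_c below the surface of column A) and equate Σ ρ_i t_i down to z_c; mantle fills any gap and the z_c terms cancel.
Column A: 37.5×ρ + (z_c − 37.5)×3250
Column B: 3.74×0 + 3.84×1030 + 4.83×3030 + (z_c − 3.74 − 8.67)×3250
The z_c×3250 term appears on both sides and cancels. Collect the known terms of each column as K = Σ(ρt)_known − 3250 × (depth of known layers): K_A = 0 − 3250×37.5 = −121875; K_B = 18590.1 − 3250×(3.74 + 8.67) = −21742.4.
Balance: K_A + 37.5×ρ = K_B, so ρ = (K_B − K_A)/37.5 = 100133/37.5 = 2670 kg/m³.

2670 kg/m³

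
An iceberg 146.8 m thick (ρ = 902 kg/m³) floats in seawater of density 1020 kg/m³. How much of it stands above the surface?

17 m

Floating equilibrium: submerged depth d = t ρ_obj/ρ_fluid = 146.8 m × 902/1020 = 129.8 m.
Freeboard = t − d = 146.8 m − 129.8 m = 17 m.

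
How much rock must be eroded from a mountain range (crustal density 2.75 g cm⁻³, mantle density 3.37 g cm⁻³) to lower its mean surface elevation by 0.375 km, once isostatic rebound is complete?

Net drop Δ = e − u = e − e ρ_c/ρ_m = e (ρ_m − ρ_c)/ρ_m.
e = Δ ρ_m/(ρ_m − ρ_c) = 0.375 km × 3.37/0.62 = 2.04 km.

2.04 km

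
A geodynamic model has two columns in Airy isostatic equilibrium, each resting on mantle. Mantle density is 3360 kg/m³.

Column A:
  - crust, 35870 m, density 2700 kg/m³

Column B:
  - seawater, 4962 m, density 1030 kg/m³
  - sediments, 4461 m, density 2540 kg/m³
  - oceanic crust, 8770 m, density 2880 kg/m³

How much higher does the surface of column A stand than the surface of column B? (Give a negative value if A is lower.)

For any compensation level in the mantle, the mantle terms cancel and isostasy reduces to e = (Σt_A − Σt_B) − (Σ(ρt)_A − Σ(ρt)_B) / ρ_m.
Σt_A = 35870 m; Σt_B = 18193 m; Σ(ρt)_A = 96849000; Σ(ρt)_B = 41699400 (in m·kg/m³).
e = (35870 − 18193) − (96849000 − 41699400) / 3360 = 1260 m.

1260 m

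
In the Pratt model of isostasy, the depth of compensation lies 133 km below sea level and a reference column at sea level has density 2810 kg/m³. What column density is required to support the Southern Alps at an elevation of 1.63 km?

2780 kg/m³

Pratt balance: ρ_ref D = ρ (D + h).
ρ = ρ_ref D/(D + h) = 2810 × 133 km/(133 km + 1.63 km) = 2780 kg/m³.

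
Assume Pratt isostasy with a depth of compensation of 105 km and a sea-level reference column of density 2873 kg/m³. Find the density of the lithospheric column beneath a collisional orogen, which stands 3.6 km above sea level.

2780 kg/m³

Pratt balance: ρ_ref D = ρ (D + h).
ρ = ρ_ref D/(D + h) = 2873 × 105 km/(105 km + 3.6 km) = 2780 kg/m³.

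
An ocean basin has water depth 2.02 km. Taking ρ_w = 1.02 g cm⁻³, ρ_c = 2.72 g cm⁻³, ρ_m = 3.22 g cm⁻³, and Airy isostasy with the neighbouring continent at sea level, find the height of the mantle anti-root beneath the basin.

Isostatic balance requires: replacing crust with seawater at the top is compensated by replacing crust with mantle at the base: d (ρ_c − ρ_w) = a (ρ_m − ρ_c).
a = d (ρ_c − ρ_w)/(ρ_m − ρ_c) = 2.02 km × 1.7/0.5 = 6.87 km.

6.87 km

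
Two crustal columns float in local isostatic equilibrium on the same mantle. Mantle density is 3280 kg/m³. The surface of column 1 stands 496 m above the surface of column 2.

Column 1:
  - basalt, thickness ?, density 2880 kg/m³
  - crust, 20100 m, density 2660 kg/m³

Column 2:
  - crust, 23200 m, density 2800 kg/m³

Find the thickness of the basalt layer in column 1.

752 m

Take the compensation level at the base of the deeper column (depth z_c below the surface of column 1) and equate Σ ρ_i t_i down to z_c; mantle fills any gap and the z_c terms cancel.
Column 1: x×2880 + 20100×2660 + (z_c − 20100 − x)×3280
Column 2: 496×0 + 23200×2800 + (z_c − 496 − 23200)×3280
The z_c×3280 term appears on both sides and cancels. Collect the known terms of each column as K = Σ(ρt)_known − 3280 × (depth of known layers): K_1 = 53466000 − 3280×20100 = −12462000; K_2 = 64960000 − 3280×(496 + 23200) = −12762880.
Balance: K_1 − x×(3280 − 2880) = K_2, so x = (K_1 − K_2)/(3280 − 2880) = 300880/400 = 752 m.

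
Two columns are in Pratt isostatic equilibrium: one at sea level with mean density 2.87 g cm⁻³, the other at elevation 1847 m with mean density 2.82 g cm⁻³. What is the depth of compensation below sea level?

ρ_ref D = ρ (D + h) → D (ρ_ref − ρ) = ρ h.
D = ρ h/(ρ_ref − ρ) = 2.82 × 1847 m/(2.87 − 2.82) = 104000 m.

104000 m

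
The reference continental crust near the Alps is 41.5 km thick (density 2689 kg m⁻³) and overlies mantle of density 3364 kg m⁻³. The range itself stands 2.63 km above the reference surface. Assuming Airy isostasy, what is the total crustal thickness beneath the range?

54.6 km

Root depth r = h ρ_c / (ρ_m − ρ_c) = 2.63 km × 2689 / 675 = 10.48 km.
Total thickness = T + h + r = 41.5 km + 2.63 km + 10.48 km = 54.6 km.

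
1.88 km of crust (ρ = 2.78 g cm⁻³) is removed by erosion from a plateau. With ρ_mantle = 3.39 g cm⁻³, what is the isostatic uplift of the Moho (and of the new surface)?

Unloading: uplift u = e ρ_c/ρ_m = 1.88 km × 2.78/3.39 = 1.54 km.

1.54 km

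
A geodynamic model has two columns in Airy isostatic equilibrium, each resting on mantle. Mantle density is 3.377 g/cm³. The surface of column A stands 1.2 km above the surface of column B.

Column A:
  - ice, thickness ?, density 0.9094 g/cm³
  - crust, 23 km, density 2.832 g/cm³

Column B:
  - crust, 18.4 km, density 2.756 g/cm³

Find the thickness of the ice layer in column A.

Take the compensation level at the base of the deeper column (depth z_c below the surface of column A) and equate Σ ρ_i t_i down to z_c; mantle fills any gap and the z_c terms cancel.
Column A: x×0.9094 + 23×2.832 + (z_c − 23 − x)×3.377
Column B: 1.2×0 + 18.4×2.756 + (z_c − 1.2 − 18.4)×3.377
The z_c×3.377 term appears on both sides and cancels. Collect the known terms of each column as K = Σ(ρt)_known − 3.377 × (depth of known layers): K_A = 65.136 − 3.377×23 = −12.535; K_B = 50.7104 − 3.377×(1.2 + 18.4) = −15.4788.
Balance: K_A − x×(3.377 − 0.9094) = K_B, so x = (K_A − K_B)/(3.377 − 0.9094) = 2.9438/2.4676 = 1.19 km.

1.19 km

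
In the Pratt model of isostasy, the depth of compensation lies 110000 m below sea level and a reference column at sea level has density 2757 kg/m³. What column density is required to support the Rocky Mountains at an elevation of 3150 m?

Pratt balance: ρ_ref D = ρ (D + h).
ρ = ρ_ref D/(D + h) = 2757 × 110000 m/(110000 m + 3150 m) = 2680 kg/m³.

2680 kg/m³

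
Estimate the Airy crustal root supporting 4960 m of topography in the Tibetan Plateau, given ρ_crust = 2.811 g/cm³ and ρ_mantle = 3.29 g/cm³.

29100 m

By Archimedes' principle applied to the lithosphere: the weight of the topography is balanced by the buoyancy of the root, ρ_c h = (ρ_m − ρ_c) r.
r = h · ρ_c / (ρ_m − ρ_c) = 4960 m × 2.811 / (3.29 − 2.811) = 29100 m.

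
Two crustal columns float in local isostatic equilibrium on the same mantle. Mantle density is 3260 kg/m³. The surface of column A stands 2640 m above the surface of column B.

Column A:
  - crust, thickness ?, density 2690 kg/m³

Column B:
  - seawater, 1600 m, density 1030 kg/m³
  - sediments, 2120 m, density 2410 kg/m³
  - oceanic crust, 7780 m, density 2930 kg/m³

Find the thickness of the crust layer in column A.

Take the compensation level at the base of the deeper column (depth z_c below the surface of column A) and equate Σ ρ_i t_i down to z_c; mantle fills any gap and the z_c terms cancel.
Column A: x×2690 + (z_c − 0 − x)×3260
Column B: 2640×0 + 1600×1030 + 2120×2410 + 7780×2930 + (z_c − 2640 − 11500)×3260
The z_c×3260 term appears on both sides and cancels. Collect the known terms of each column as K = Σ(ρt)_known − 3260 × (depth of known layers): K_A = 0 − 3260×0 = 0; K_B = 29552600 − 3260×(2640 + 11500) = −16543800.
Balance: K_A − x×(3260 − 2690) = K_B, so x = (K_A − K_B)/(3260 − 2690) = 16543800/570 = 29000 m.

29000 m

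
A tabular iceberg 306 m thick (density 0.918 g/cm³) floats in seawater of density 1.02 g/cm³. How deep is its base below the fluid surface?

Draft d = t ρ_obj/ρ_fluid = 306 m × 0.918/1.02 = 275 m.

275 m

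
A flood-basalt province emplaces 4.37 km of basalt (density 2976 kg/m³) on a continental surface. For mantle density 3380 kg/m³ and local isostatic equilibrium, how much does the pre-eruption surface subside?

Subaerial loading: s = t ρ_load / ρ_m.
s = 4.37 km × 2976/3380 = 3.85 km.

3.85 km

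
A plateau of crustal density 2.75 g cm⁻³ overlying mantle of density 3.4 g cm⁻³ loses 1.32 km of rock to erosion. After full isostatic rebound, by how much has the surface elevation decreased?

0.252 km

Rebound u = e ρ_c/ρ_m = 1.32 km × 2.75/3.4 = 1.068 km.
Net surface drop = e − u = 1.32 km − 1.068 km = e (ρ_m − ρ_c)/ρ_m = 0.252 km.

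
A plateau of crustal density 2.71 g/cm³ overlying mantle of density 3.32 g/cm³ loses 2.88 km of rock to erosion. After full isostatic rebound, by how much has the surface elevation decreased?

0.529 km

Rebound u = e ρ_c/ρ_m = 2.88 km × 2.71/3.32 = 2.351 km.
Net surface drop = e − u = 2.88 km − 2.351 km = e (ρ_m − ρ_c)/ρ_m = 0.529 km.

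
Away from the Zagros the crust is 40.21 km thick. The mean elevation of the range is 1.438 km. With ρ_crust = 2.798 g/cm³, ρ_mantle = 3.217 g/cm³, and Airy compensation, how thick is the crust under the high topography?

51.3 km

Root depth r = h ρ_c / (ρ_m − ρ_c) = 1.438 km × 2.798 / 0.419 = 9.603 km.
Total thickness = T + h + r = 40.21 km + 1.438 km + 9.603 km = 51.3 km.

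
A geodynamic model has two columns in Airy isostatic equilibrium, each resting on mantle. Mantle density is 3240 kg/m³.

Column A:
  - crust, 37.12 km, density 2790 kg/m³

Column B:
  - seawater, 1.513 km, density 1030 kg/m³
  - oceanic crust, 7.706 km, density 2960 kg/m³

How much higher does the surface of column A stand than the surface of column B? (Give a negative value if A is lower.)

3.46 km

For any compensation level in the mantle, the mantle terms cancel and isostasy reduces to e = (Σt_A − Σt_B) − (Σ(ρt)_A − Σ(ρt)_B) / ρ_m.
Σt_A = 37.12 km; Σt_B = 9.219 km; Σ(ρt)_A = 103564.8; Σ(ρt)_B = 24368.15 (in km·kg/m³).
e = (37.12 − 9.219) − (103564.8 − 24368.15) / 3240 = 3.46 km.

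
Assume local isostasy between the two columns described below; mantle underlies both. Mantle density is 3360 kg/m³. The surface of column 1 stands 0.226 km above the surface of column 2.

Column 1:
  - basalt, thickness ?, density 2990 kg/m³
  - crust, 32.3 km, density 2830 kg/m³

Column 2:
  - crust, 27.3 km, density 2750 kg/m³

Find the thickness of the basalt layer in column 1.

Take the compensation level at the base of the deeper column (depth z_c below the surface of column 1) and equate Σ ρ_i t_i down to z_c; mantle fills any gap and the z_c terms cancel.
Column 1: x×2990 + 32.3×2830 + (z_c − 32.3 − x)×3360
Column 2: 0.226×0 + 27.3×2750 + (z_c − 0.226 − 27.3)×3360
The z_c×3360 term appears on both sides and cancels. Collect the known terms of each column as K = Σ(ρt)_known − 3360 × (depth of known layers): K_1 = 91409 − 3360×32.3 = −17119; K_2 = 75075 − 3360×(0.226 + 27.3) = −17412.36.
Balance: K_1 − x×(3360 − 2990) = K_2, so x = (K_1 − K_2)/(3360 − 2990) = 293.36/370 = 0.793 km.

0.793 km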